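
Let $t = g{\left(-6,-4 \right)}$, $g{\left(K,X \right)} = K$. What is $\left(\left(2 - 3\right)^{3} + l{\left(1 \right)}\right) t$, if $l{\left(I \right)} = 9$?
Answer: $-48$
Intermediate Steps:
$t = -6$
$\left(\left(2 - 3\right)^{3} + l{\left(1 \right)}\right) t = \left(\left(2 - 3\right)^{3} + 9\right) \left(-6\right) = \left(\left(-1\right)^{3} + 9\right) \left(-6\right) = \left(-1 + 9\right) \left(-6\right) = 8 \left(-6\right) = -48$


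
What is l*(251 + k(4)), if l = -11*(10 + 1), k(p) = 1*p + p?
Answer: -31339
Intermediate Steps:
k(p) = 2*p (k(p) = p + p = 2*p)
l = -121 (l = -11*11 = -121)
l*(251 + k(4)) = -121*(251 + 2*4) = -121*(251 + 8) = -121*259 = -31339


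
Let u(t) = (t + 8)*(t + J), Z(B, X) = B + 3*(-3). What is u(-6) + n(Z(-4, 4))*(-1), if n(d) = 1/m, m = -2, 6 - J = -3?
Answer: 13/2 ≈ 6.5000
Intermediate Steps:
J = 9 (J = 6 - 1*(-3) = 6 + 3 = 9)
Z(B, X) = -9 + B (Z(B, X) = B - 9 = -9 + B)
n(d) = -1/2 (n(d) = 1/(-2) = -1/2)
u(t) = (8 + t)*(9 + t) (u(t) = (t + 8)*(t + 9) = (8 + t)*(9 + t))
u(-6) + n(Z(-4, 4))*(-1) = (72 + (-6)**2 + 17*(-6)) - 1/2*(-1) = (72 + 36 - 102) + 1/2 = 6 + 1/2 = 13/2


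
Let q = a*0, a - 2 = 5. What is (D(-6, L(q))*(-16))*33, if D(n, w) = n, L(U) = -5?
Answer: 3168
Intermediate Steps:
a = 7 (a = 2 + 5 = 7)
q = 0 (q = 7*0 = 0)
(D(-6, L(q))*(-16))*33 = -6*(-16)*33 = 96*33 = 3168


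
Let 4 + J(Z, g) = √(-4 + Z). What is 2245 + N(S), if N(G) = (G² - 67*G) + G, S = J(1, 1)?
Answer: 2522 - 74*I*√3 ≈ 2522.0 - 128.17*I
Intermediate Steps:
J(Z, g) = -4 + √(-4 + Z)
S = -4 + I*√3 (S = -4 + √(-4 + 1) = -4 + √(-3) = -4 + I*√3 ≈ -4.0 + 1.732*I)
N(G) = G² - 66*G
2245 + N(S) = 2245 + (-4 + I*√3)*(-66 + (-4 + I*√3)) = 2245 + (-4 + I*√3)*(-70 + I*√3) = 2245 + (-70 + I*√3)*(-4 + I*√3)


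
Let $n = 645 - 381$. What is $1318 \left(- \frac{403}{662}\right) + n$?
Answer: $- \frac{178193}{331} \approx -538.35$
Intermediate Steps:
$n = 264$
$1318 \left(- \frac{403}{662}\right) + n = 1318 \left(- \frac{403}{662}\right) + 264 = - \frac{265577}{331} + 264 = - \frac{178193}{331}$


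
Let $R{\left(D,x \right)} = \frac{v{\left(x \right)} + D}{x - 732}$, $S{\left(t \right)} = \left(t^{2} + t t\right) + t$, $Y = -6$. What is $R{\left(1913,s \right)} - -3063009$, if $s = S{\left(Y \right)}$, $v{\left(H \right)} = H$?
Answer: $\frac{2039962015}{666} \approx 3.063 \cdot 10^{6}$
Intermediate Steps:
$S{\left(t \right)} = t + 2 t^{2}$ ($S{\left(t \right)} = \left(t^{2} + t^{2}\right) + t = 2 t^{2} + t = t + 2 t^{2}$)
$s = 66$ ($s = - 6 \left(1 + 2 \left(-6\right)\right) = - 6 \left(1 - 12\right) = \left(-6\right) \left(-11\right) = 66$)
$R{\left(D,x \right)} = \frac{D + x}{-732 + x}$ ($R{\left(D,x \right)} = \frac{x + D}{x - 732} = \frac{D + x}{-732 + x}$)
$R{\left(1913,s \right)} - -3063009 = \frac{1913 + 66}{-732 + 66} - -3063009 = \frac{1}{-666} \cdot 1979 + 3063009 = \left(- \frac{1}{666}\right) 1979 + 3063009 = - \frac{1979}{666} + 3063009 = \frac{2039962015}{666}$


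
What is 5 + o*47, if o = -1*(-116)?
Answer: 5457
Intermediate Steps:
o = 116
5 + o*47 = 5 + 116*47 = 5 + 5452 = 5457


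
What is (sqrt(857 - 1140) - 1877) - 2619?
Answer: -4496 + I*sqrt(283) ≈ -4496.0 + 16.823*I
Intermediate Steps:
(sqrt(857 - 1140) - 1877) - 2619 = (sqrt(-283) - 1877) - 2619 = (I*sqrt(283) - 1877) - 2619 = (-1877 + I*sqrt(283)) - 2619 = -4496 + I*sqrt(283)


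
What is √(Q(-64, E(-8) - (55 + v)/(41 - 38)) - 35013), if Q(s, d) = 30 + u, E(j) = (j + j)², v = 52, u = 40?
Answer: I*√34943 ≈ 186.93*I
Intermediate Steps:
E(j) = 4*j² (E(j) = (2*j)² = 4*j²)
Q(s, d) = 70 (Q(s, d) = 30 + 40 = 70)
√(Q(-64, E(-8) - (55 + v)/(41 - 38)) - 35013) = √(70 - 35013) = √(-34943) = I*√34943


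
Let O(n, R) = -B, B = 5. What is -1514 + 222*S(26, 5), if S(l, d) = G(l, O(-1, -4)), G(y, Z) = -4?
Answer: -2402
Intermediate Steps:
O(n, R) = -5 (O(n, R) = -1*5 = -5)
S(l, d) = -4
-1514 + 222*S(26, 5) = -1514 + 222*(-4) = -1514 - 888 = -2402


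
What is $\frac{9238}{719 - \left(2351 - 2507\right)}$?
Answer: $\frac{9238}{875} \approx 10.558$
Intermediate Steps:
$\frac{9238}{719 - \left(2351 - 2507\right)} = \frac{9238}{719 - -156} = \frac{9238}{719 + 156} = \frac{9238}{875}$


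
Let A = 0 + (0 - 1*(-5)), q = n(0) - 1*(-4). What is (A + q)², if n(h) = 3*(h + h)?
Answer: 81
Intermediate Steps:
n(h) = 6*h (n(h) = 3*(2*h) = 6*h)
q = 4 (q = 6*0 - 1*(-4) = 0 + 4 = 4)
A = 5 (A = 0 + (0 + 5) = 0 + 5 = 5)
(A + q)² = (5 + 4)² = 9² = 81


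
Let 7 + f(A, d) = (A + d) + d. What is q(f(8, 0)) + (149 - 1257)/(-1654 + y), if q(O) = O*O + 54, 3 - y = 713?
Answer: 32782/591 ≈ 55.469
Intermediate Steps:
y = -710 (y = 3 - 1*713 = 3 - 713 = -710)
f(A, d) = -7 + A + 2*d (f(A, d) = -7 + ((A + d) + d) = -7 + (A + 2*d) = -7 + A + 2*d)
q(O) = 54 + O² (q(O) = O² + 54 = 54 + O²)
q(f(8, 0)) + (149 - 1257)/(-1654 + y) = (54 + (-7 + 8 + 2*0)²) + (149 - 1257)/(-1654 - 710) = (54 + (-7 + 8 + 0)²) - 1108/(-2364) = (54 + 1²) - 1108*(-1/2364) = (54 + 1) + 277/591 = 55 + 277/591 = 32782/591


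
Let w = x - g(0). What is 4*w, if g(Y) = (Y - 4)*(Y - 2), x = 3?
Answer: -20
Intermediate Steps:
g(Y) = (-4 + Y)*(-2 + Y)
w = -5 (w = 3 - (8 + 0² - 6*0) = 3 - (8 + 0 + 0) = 3 - 1*8 = 3 - 8 = -5)
4*w = 4*(-5) = -20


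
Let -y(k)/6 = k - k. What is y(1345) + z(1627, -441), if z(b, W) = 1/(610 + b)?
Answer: 1/2237 ≈ 0.00044703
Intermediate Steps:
y(k) = 0 (y(k) = -6*(k - k) = -6*0 = 0)
y(1345) + z(1627, -441) = 0 + 1/(610 + 1627) = 0 + 1/2237 = 1/2237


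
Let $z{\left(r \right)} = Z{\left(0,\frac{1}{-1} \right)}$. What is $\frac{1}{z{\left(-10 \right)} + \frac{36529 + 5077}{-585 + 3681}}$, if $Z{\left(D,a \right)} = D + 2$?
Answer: $\frac{1548}{23899} \approx 0.064773$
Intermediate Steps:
$Z{\left(D,a \right)} = 2 + D$
$z{\left(r \right)} = 2$ ($z{\left(r \right)} = 2 + 0 = 2$)
$\frac{1}{z{\left(-10 \right)} + \frac{36529 + 5077}{-585 + 3681}} = \frac{1}{2 + \frac{36529 + 5077}{-585 + 3681}} = \frac{1}{2 + \frac{41606}{3096}} = \frac{1}{2 + 41606 \cdot \frac{1}{3096}} = \frac{1}{2 + \frac{20803}{1548}} = \frac{1}{\frac{23899}{1548}} = \frac{1548}{23899}$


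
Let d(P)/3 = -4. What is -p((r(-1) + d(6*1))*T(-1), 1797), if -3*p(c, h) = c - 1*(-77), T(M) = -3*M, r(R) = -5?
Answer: 26/3 ≈ 8.6667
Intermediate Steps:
d(P) = -12 (d(P) = 3*(-4) = -12)
p(c, h) = -77/3 - c/3 (p(c, h) = -(c - 1*(-77))/3 = -(c + 77)/3 = -(77 + c)/3 = -77/3 - c/3)
-p((r(-1) + d(6*1))*T(-1), 1797) = -(-77/3 - (-5 - 12)*(-3*(-1))/3) = -(-77/3 - (-17)*3/3) = -(-77/3 - 1/3*(-51)) = -(-77/3 + 17) = -1*(-26/3) = 26/3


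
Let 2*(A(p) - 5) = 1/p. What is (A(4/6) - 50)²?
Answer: 31329/16 ≈ 1958.1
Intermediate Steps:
A(p) = 5 + 1/(2*p)
(A(4/6) - 50)² = ((5 + 1/(2*((4/6)))) - 50)² = ((5 + 1/(2*((4*(⅙))))) - 50)² = ((5 + 1/(2*(⅔))) - 50)² = ((5 + (½)*(3/2)) - 50)² = ((5 + ¾) - 50)² = (23/4 - 50)² = (-177/4)² = 31329/16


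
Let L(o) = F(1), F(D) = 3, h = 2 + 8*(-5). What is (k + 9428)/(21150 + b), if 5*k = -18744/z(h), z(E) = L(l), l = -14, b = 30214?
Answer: 10223/64205 ≈ 0.15922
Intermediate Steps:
h = -38 (h = 2 - 40 = -38)
L(o) = 3
z(E) = 3
k = -6248/5 (k = (-18744/3)/5 = (-18744*⅓)/5 = (⅕)*(-6248) = -6248/5 ≈ -1249.6)
(k + 9428)/(21150 + b) = (-6248/5 + 9428)/(21150 + 30214) = (40892/5)/51364 = (40892/5)*(1/51364) = 10223/64205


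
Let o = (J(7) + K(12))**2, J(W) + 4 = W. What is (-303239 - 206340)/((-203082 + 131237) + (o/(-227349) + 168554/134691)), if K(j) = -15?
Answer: 1733806546253229/244443281035057 ≈ 7.0929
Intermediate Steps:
J(W) = -4 + W
o = 144 (o = ((-4 + 7) - 15)**2 = (3 - 15)**2 = (-12)**2 = 144)
(-303239 - 206340)/((-203082 + 131237) + (o/(-227349) + 168554/134691)) = (-303239 - 206340)/((-203082 + 131237) + (144/(-227349) + 168554/134691)) = -509579/(-71845 + (144*(-1/227349) + 168554*(1/134691))) = -509579/(-71845 + (-16/25261 + 168554/134691)) = -509579/(-71845 + 4255687538/3402429351) = -509579/(-244443281035057/3402429351) = -509579*(-3402429351/244443281035057) = 1733806546253229/244443281035057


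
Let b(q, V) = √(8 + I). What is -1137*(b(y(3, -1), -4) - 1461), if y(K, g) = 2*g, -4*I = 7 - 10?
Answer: 1661157 - 1137*√35/2 ≈ 1.6578e+6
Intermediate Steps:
I = ¾ (I = -(7 - 10)/4 = -¼*(-3) = ¾ ≈ 0.75000)
b(q, V) = √35/2 (b(q, V) = √(8 + ¾) = √(35/4) = √35/2)
-1137*(b(y(3, -1), -4) - 1461) = -1137*(√35/2 - 1461) = -1137*(-1461 + √35/2) = 1661157 - 1137*√35/2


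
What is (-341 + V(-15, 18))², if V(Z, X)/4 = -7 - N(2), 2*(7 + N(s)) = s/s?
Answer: 117649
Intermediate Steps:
N(s) = -13/2 (N(s) = -7 + (s/s)/2 = -7 + (½)*1 = -7 + ½ = -13/2)
V(Z, X) = -2 (V(Z, X) = 4*(-7 - 1*(-13/2)) = 4*(-7 + 13/2) = 4*(-½) = -2)
(-341 + V(-15, 18))² = (-341 - 2)² = (-343)² = 117649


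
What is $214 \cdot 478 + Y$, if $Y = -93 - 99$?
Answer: $102100$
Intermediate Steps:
$Y = -192$
$214 \cdot 478 + Y = 214 \cdot 478 - 192 = 102292 - 192 = 102100$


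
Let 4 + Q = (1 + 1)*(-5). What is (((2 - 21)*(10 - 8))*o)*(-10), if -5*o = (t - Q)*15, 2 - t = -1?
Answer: -19380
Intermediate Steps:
t = 3 (t = 2 - 1*(-1) = 2 + 1 = 3)
Q = -14 (Q = -4 + (1 + 1)*(-5) = -4 + 2*(-5) = -4 - 10 = -14)
o = -51 (o = -(3 - 1*(-14))*15/5 = -(3 + 14)*15/5 = -17*15/5 = -1/5*255 = -51)
(((2 - 21)*(10 - 8))*o)*(-10) = (((2 - 21)*(10 - 8))*(-51))*(-10) = (-19*2*(-51))*(-10) = -38*(-51)*(-10) = 1938*(-10) = -19380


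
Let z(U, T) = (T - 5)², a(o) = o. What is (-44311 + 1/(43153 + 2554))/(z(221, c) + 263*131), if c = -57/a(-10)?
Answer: -202532287600/157476566743 ≈ -1.2861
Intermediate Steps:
c = 57/10 (c = -57/(-10) = -57*(-⅒) = 57/10 ≈ 5.7000)
z(U, T) = (-5 + T)²
(-44311 + 1/(43153 + 2554))/(z(221, c) + 263*131) = (-44311 + 1/(43153 + 2554))/((-5 + 57/10)² + 263*131) = (-44311 + 1/45707)/((7/10)² + 34453) = (-44311 + 1/45707)/(49/100 + 34453) = -2025322876/(45707*3445349/100) = -2025322876/45707*100/3445349 = -202532287600/157476566743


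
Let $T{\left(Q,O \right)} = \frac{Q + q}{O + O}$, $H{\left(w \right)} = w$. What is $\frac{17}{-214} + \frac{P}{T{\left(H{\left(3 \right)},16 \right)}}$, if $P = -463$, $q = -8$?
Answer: $\frac{3170539}{1070} \approx 2963.1$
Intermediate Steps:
$T{\left(Q,O \right)} = \frac{-8 + Q}{2 O}$ ($T{\left(Q,O \right)} = \frac{Q - 8}{O + O} = \frac{-8 + Q}{2 O}$)
$\frac{17}{-214} + \frac{P}{T{\left(H{\left(3 \right)},16 \right)}} = \frac{17}{-214} - \frac{463}{\frac{1}{2} \cdot \frac{1}{16} \left(-8 + 3\right)} = 17 \left(- \frac{1}{214}\right) - \frac{463}{\frac{1}{2} \cdot \frac{1}{16} \left(-5\right)} = - \frac{17}{214} - \frac{463}{- \frac{5}{32}} = - \frac{17}{214} - - \frac{14816}{5} = - \frac{17}{214} + \frac{14816}{5} = \frac{3170539}{1070}$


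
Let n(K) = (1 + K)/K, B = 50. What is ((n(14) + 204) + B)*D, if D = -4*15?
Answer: -107130/7 ≈ -15304.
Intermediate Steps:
D = -60
n(K) = (1 + K)/K
((n(14) + 204) + B)*D = (((1 + 14)/14 + 204) + 50)*(-60) = (((1/14)*15 + 204) + 50)*(-60) = ((15/14 + 204) + 50)*(-60) = (2871/14 + 50)*(-60) = (3571/14)*(-60) = -107130/7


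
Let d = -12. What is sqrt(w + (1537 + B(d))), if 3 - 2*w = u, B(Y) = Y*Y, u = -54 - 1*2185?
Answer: sqrt(2802) ≈ 52.934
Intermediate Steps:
u = -2239 (u = -54 - 2185 = -2239)
B(Y) = Y**2
w = 1121 (w = 3/2 - 1/2*(-2239) = 3/2 + 2239/2 = 1121)
sqrt(w + (1537 + B(d))) = sqrt(1121 + (1537 + (-12)**2)) = sqrt(1121 + (1537 + 144)) = sqrt(1121 + 1681) = sqrt(2802)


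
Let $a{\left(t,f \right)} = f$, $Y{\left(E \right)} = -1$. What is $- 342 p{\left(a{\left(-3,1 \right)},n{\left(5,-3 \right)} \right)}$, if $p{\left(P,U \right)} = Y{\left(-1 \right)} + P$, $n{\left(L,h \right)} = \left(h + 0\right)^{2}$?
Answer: $0$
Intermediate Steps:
$n{\left(L,h \right)} = h^{2}$
$p{\left(P,U \right)} = -1 + P$
$- 342 p{\left(a{\left(-3,1 \right)},n{\left(5,-3 \right)} \right)} = - 342 \left(-1 + 1\right) = \left(-342\right) 0 = 0$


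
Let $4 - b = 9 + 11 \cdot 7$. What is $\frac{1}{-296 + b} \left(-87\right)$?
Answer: $\frac{29}{126} \approx 0.23016$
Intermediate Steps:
$b = -82$ ($b = 4 - \left(9 + 11 \cdot 7\right) = 4 - \left(9 + 77\right) = 4 - 86 = -82$)
$\frac{1}{-296 + b} \left(-87\right) = \frac{1}{-296 - 82} \left(-87\right) = \frac{1}{-378} \left(-87\right) = \left(- \frac{1}{378}\right) \left(-87\right) = \frac{29}{126}$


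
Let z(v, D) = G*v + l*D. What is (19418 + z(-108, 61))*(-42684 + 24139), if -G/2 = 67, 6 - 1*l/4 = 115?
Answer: -135267230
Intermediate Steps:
l = -436 (l = 24 - 4*115 = 24 - 460 = -436)
G = -134 (G = -2*67 = -134)
z(v, D) = -436*D - 134*v (z(v, D) = -134*v - 436*D = -436*D - 134*v)
(19418 + z(-108, 61))*(-42684 + 24139) = (19418 + (-436*61 - 134*(-108)))*(-42684 + 24139) = (19418 + (-26596 + 14472))*(-18545) = (19418 - 12124)*(-18545) = 7294*(-18545) = -135267230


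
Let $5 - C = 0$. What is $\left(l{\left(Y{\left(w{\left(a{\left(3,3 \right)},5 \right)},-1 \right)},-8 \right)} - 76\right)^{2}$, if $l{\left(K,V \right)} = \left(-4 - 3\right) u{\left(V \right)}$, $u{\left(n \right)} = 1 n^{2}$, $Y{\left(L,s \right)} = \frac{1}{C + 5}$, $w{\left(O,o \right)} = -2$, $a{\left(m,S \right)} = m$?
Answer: $274576$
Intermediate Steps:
$C = 5$ ($C = 5 - 0 = 5 + 0 = 5$)
$Y{\left(L,s \right)} = \frac{1}{10}$ ($Y{\left(L,s \right)} = \frac{1}{5 + 5} = \frac{1}{10}$)
$u{\left(n \right)} = n^{2}$
$l{\left(K,V \right)} = - 7 V^{2}$ ($l{\left(K,V \right)} = \left(-4 - 3\right) V^{2} = - 7 V^{2}$)
$\left(l{\left(Y{\left(w{\left(a{\left(3,3 \right)},5 \right)},-1 \right)},-8 \right)} - 76\right)^{2} = \left(- 7 \left(-8\right)^{2} - 76\right)^{2} = \left(\left(-7\right) 64 - 76\right)^{2} = \left(-448 - 76\right)^{2} = \left(-524\right)^{2} = 274576$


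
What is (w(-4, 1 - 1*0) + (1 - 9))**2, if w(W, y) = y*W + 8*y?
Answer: 16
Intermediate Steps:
w(W, y) = 8*y + W*y (w(W, y) = W*y + 8*y = 8*y + W*y)
(w(-4, 1 - 1*0) + (1 - 9))**2 = ((1 - 1*0)*(8 - 4) + (1 - 9))**2 = ((1 + 0)*4 - 8)**2 = (1*4 - 8)**2 = (4 - 8)**2 = (-4)**2 = 16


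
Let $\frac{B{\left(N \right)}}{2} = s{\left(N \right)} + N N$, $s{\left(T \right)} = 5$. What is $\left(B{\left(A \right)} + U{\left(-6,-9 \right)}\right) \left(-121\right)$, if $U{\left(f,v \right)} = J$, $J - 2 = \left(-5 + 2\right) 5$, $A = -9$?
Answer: $-19239$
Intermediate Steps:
$J = -13$ ($J = 2 + \left(-5 + 2\right) 5 = 2 - 15 = -13$)
$B{\left(N \right)} = 10 + 2 N^{2}$ ($B{\left(N \right)} = 2 \left(5 + N N\right) = 2 \left(5 + N^{2}\right) = 10 + 2 N^{2}$)
$U{\left(f,v \right)} = -13$
$\left(B{\left(A \right)} + U{\left(-6,-9 \right)}\right) \left(-121\right) = \left(\left(10 + 2 \left(-9\right)^{2}\right) - 13\right) \left(-121\right) = \left(\left(10 + 2 \cdot 81\right) - 13\right) \left(-121\right) = \left(\left(10 + 162\right) - 13\right) \left(-121\right) = \left(172 - 13\right) \left(-121\right) = 159 \left(-121\right) = -19239$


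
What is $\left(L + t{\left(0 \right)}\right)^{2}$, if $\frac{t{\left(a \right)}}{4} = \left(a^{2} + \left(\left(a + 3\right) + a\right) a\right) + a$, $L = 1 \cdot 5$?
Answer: $25$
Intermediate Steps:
$L = 5$
$t{\left(a \right)} = 4 a + 4 a^{2} + 4 a \left(3 + 2 a\right)$ ($t{\left(a \right)} = 4 \left(\left(a^{2} + \left(\left(a + 3\right) + a\right) a\right) + a\right) = 4 \left(\left(a^{2} + \left(\left(3 + a\right) + a\right) a\right) + a\right) = 4 \left(\left(a^{2} + \left(3 + 2 a\right) a\right) + a\right) = 4 \left(\left(a^{2} + a \left(3 + 2 a\right)\right) + a\right) = 4 \left(a + a^{2} + a \left(3 + 2 a\right)\right) = 4 a + 4 a^{2} + 4 a \left(3 + 2 a\right)$)
$\left(L + t{\left(0 \right)}\right)^{2} = \left(5 + 4 \cdot 0 \left(4 + 3 \cdot 0\right)\right)^{2} = \left(5 + 4 \cdot 0 \left(4 + 0\right)\right)^{2} = \left(5 + 4 \cdot 0 \cdot 4\right)^{2} = \left(5 + 0\right)^{2} = 5^{2} = 25$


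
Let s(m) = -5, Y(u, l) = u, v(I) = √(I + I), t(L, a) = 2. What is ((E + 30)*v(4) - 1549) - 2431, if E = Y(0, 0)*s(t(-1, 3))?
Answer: -3980 + 60*√2 ≈ -3895.1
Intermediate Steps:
v(I) = √2*√I (v(I) = √(2*I) = √2*√I)
E = 0 (E = 0*(-5) = 0)
((E + 30)*v(4) - 1549) - 2431 = ((0 + 30)*(√2*√4) - 1549) - 2431 = (30*(√2*2) - 1549) - 2431 = (30*(2*√2) - 1549) - 2431 = (60*√2 - 1549) - 2431 = (-1549 + 60*√2) - 2431 = -3980 + 60*√2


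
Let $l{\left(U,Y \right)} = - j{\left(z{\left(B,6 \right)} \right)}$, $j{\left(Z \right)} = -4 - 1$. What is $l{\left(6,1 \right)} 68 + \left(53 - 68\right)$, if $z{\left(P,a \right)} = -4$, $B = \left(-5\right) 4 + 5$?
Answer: $325$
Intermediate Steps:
$B = -15$ ($B = -20 + 5 = -15$)
$j{\left(Z \right)} = -5$
$l{\left(U,Y \right)} = 5$ ($l{\left(U,Y \right)} = \left(-1\right) \left(-5\right) = 5$)
$l{\left(6,1 \right)} 68 + \left(53 - 68\right) = 5 \cdot 68 + \left(53 - 68\right) = 340 + \left(53 - 68\right) = 340 - 15 = 325$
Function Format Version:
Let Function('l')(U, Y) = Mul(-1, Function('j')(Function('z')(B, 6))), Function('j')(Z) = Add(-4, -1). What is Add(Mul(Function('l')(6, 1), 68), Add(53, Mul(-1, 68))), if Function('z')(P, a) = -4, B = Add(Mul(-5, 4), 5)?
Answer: 325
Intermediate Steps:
B = -15 (B = Add(-20, 5) = -15)
Function('j')(Z) = -5
Function('l')(U, Y) = 5 (Function('l')(U, Y) = Mul(-1, -5) = 5)
Add(Mul(Function('l')(6, 1), 68), Add(53, Mul(-1, 68))) = Add(Mul(5, 68), Add(53, Mul(-1, 68))) = Add(340, Add(53, -68)) = Add(340, -15) = 325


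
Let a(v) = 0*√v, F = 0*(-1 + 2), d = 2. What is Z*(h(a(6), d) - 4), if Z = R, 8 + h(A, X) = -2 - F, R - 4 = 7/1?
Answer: -154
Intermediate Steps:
R = 11 (R = 4 + 7/1 = 4 + 7*1 = 4 + 7 = 11)
F = 0 (F = 0*1 = 0)
a(v) = 0
h(A, X) = -10 (h(A, X) = -8 + (-2 - 1*0) = -8 + (-2 + 0) = -8 - 2 = -10)
Z = 11
Z*(h(a(6), d) - 4) = 11*(-10 - 4) = 11*(-14) = -154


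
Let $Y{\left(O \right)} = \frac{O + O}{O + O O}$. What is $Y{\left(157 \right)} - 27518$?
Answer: $- \frac{2173921}{79} \approx -27518.0$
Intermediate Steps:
$Y{\left(O \right)} = \frac{2 O}{O + O^{2}}$
$Y{\left(157 \right)} - 27518 = \frac{2}{1 + 157} - 27518 = \frac{2}{158} - 27518 = 2 \cdot \frac{1}{158} - 27518 = \frac{1}{79} - 27518 = - \frac{2173921}{79}$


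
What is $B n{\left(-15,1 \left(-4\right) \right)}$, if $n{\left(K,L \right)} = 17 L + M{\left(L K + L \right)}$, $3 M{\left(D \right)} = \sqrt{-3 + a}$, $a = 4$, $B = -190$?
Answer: $\frac{38570}{3} \approx 12857.0$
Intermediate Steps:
$M{\left(D \right)} = \frac{1}{3}$ ($M{\left(D \right)} = \frac{\sqrt{-3 + 4}}{3} = \frac{\sqrt{1}}{3} = \frac{1}{3} \cdot 1 = \frac{1}{3}$)
$n{\left(K,L \right)} = \frac{1}{3} + 17 L$ ($n{\left(K,L \right)} = 17 L + \frac{1}{3} = \frac{1}{3} + 17 L$)
$B n{\left(-15,1 \left(-4\right) \right)} = - 190 \left(\frac{1}{3} + 17 \cdot 1 \left(-4\right)\right) = - 190 \left(\frac{1}{3} + 17 \left(-4\right)\right) = - 190 \left(\frac{1}{3} - 68\right) = \left(-190\right) \left(- \frac{203}{3}\right) = \frac{38570}{3}$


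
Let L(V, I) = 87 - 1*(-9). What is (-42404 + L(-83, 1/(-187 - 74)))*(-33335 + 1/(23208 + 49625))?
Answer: 102719087788632/72833 ≈ 1.4103e+9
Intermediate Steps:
L(V, I) = 96 (L(V, I) = 87 + 9 = 96)
(-42404 + L(-83, 1/(-187 - 74)))*(-33335 + 1/(23208 + 49625)) = (-42404 + 96)*(-33335 + 1/(23208 + 49625)) = -42308*(-33335 + 1/72833) = -42308*(-2427888054/72833) = 102719087788632/72833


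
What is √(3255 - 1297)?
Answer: √1958 ≈ 44.249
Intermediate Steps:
√(3255 - 1297) = √1958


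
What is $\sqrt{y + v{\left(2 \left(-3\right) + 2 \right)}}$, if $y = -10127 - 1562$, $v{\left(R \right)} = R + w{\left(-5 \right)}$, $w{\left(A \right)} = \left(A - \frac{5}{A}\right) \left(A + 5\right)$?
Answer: $i \sqrt{11693} \approx 108.13 i$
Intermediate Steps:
$w{\left(A \right)} = \left(5 + A\right) \left(A - \frac{5}{A}\right)$ ($w{\left(A \right)} = \left(A - \frac{5}{A}\right) \left(5 + A\right) = \left(5 + A\right) \left(A - \frac{5}{A}\right)$)
$v{\left(R \right)} = R$ ($v{\left(R \right)} = R + \left(-5 + \left(-5\right)^{2} - \frac{25}{-5} + 5 \left(-5\right)\right) = R - 0 = R + \left(-5 + 25 + 5 - 25\right) = R + 0 = R$)
$y = -11689$ ($y = -10127 - 1562 = -11689$)
$\sqrt{y + v{\left(2 \left(-3\right) + 2 \right)}} = \sqrt{-11689 + \left(2 \left(-3\right) + 2\right)} = \sqrt{-11689 + \left(-6 + 2\right)} = \sqrt{-11689 - 4} = \sqrt{-11693} = i \sqrt{11693}$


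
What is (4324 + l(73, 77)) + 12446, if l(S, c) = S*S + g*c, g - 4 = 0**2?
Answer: 22407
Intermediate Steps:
g = 4 (g = 4 + 0**2 = 4 + 0 = 4)
l(S, c) = S**2 + 4*c (l(S, c) = S*S + 4*c = S**2 + 4*c)
(4324 + l(73, 77)) + 12446 = (4324 + (73**2 + 4*77)) + 12446 = (4324 + (5329 + 308)) + 12446 = (4324 + 5637) + 12446 = 9961 + 12446 = 22407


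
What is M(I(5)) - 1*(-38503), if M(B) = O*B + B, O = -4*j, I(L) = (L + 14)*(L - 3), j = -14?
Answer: 40669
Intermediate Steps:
I(L) = (-3 + L)*(14 + L) (I(L) = (14 + L)*(-3 + L) = (-3 + L)*(14 + L))
O = 56 (O = -4*(-14) = 56)
M(B) = 57*B (M(B) = 56*B + B = 57*B)
M(I(5)) - 1*(-38503) = 57*(-42 + 5**2 + 11*5) - 1*(-38503) = 57*(-42 + 25 + 55) + 38503 = 57*38 + 38503 = 2166 + 38503 = 40669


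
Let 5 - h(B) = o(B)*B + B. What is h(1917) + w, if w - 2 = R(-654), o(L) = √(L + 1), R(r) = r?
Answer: -2564 - 1917*√1918 ≈ -86519.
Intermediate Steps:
o(L) = √(1 + L)
w = -652 (w = 2 - 654 = -652)
h(B) = 5 - B - B*√(1 + B) (h(B) = 5 - (√(1 + B)*B + B) = 5 - (B*√(1 + B) + B) = 5 - (B + B*√(1 + B)) = 5 + (-B - B*√(1 + B)) = 5 - B - B*√(1 + B))
h(1917) + w = (5 - 1*1917 - 1*1917*√(1 + 1917)) - 652 = (5 - 1917 - 1*1917*√1918) - 652 = (5 - 1917 - 1917*√1918) - 652 = (-1912 - 1917*√1918) - 652 = -2564 - 1917*√1918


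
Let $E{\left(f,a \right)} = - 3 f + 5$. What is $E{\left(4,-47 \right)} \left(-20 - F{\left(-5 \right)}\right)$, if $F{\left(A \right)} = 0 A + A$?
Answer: $105$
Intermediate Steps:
$E{\left(f,a \right)} = 5 - 3 f$
$F{\left(A \right)} = A$ ($F{\left(A \right)} = 0 + A = A$)
$E{\left(4,-47 \right)} \left(-20 - F{\left(-5 \right)}\right) = \left(5 - 12\right) \left(-20 - -5\right) = \left(5 - 12\right) \left(-20 + 5\right) = \left(-7\right) \left(-15\right) = 105$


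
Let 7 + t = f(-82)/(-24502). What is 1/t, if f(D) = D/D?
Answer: -24502/171515 ≈ -0.14286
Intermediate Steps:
f(D) = 1
t = -171515/24502 (t = -7 + 1/(-24502) = -7 + 1*(-1/24502) = -7 - 1/24502 = -171515/24502 ≈ -7.0000)
1/t = 1/(-171515/24502) = -24502/171515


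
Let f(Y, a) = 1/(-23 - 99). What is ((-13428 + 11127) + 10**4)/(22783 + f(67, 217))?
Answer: 939278/2779525 ≈ 0.33793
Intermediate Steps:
f(Y, a) = -1/122 (f(Y, a) = 1/(-122) = -1/122)
((-13428 + 11127) + 10**4)/(22783 + f(67, 217)) = ((-13428 + 11127) + 10**4)/(22783 - 1/122) = (-2301 + 10000)/(2779525/122) = 7699*(122/2779525) = 939278/2779525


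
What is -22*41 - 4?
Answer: -906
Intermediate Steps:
-22*41 - 4 = -902 - 4 = -906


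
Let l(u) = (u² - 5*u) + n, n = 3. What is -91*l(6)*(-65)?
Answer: 53235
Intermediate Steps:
l(u) = 3 + u² - 5*u (l(u) = (u² - 5*u) + 3 = 3 + u² - 5*u)
-91*l(6)*(-65) = -91*(3 + 6² - 5*6)*(-65) = -91*(3 + 36 - 30)*(-65) = -91*9*(-65) = -819*(-65) = 53235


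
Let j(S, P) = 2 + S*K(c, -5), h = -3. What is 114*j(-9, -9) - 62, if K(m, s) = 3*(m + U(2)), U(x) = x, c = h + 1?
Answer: 166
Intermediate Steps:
c = -2 (c = -3 + 1 = -2)
K(m, s) = 6 + 3*m (K(m, s) = 3*(m + 2) = 3*(2 + m) = 6 + 3*m)
j(S, P) = 2 (j(S, P) = 2 + S*(6 + 3*(-2)) = 2 + S*(6 - 6) = 2 + S*0 = 2 + 0 = 2)
114*j(-9, -9) - 62 = 114*2 - 62 = 228 - 62 = 166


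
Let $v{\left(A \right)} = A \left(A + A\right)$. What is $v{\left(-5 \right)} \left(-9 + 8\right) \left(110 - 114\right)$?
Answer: $200$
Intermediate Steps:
$v{\left(A \right)} = 2 A^{2}$ ($v{\left(A \right)} = A 2 A = 2 A^{2}$)
$v{\left(-5 \right)} \left(-9 + 8\right) \left(110 - 114\right) = 2 \left(-5\right)^{2} \left(-9 + 8\right) \left(110 - 114\right) = 2 \cdot 25 \left(- (110 - 114)\right) = 50 \left(- (110 - 114)\right) = 50 \left(\left(-1\right) \left(-4\right)\right) = 50 \cdot 4 = 200$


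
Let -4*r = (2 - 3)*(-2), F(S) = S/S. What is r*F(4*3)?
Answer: -½ ≈ -0.50000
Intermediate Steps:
F(S) = 1
r = -½ (r = -(2 - 3)*(-2)/4 = -(-1)*(-2)/4 = -¼*2 = -½ ≈ -0.50000)
r*F(4*3) = -½*1 = -½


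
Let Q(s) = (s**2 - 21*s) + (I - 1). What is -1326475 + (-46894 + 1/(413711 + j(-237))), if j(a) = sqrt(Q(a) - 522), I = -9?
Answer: -235061348368601972/171156730907 - sqrt(60614)/171156730907 ≈ -1.3734e+6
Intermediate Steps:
Q(s) = -10 + s**2 - 21*s (Q(s) = (s**2 - 21*s) + (-9 - 1) = (s**2 - 21*s) - 10 = -10 + s**2 - 21*s)
j(a) = sqrt(-532 + a**2 - 21*a) (j(a) = sqrt((-10 + a**2 - 21*a) - 522) = sqrt(-532 + a**2 - 21*a))
-1326475 + (-46894 + 1/(413711 + j(-237))) = -1326475 + (-46894 + 1/(413711 + sqrt(-532 + (-237)**2 - 21*(-237)))) = -1326475 + (-46894 + 1/(413711 + sqrt(-532 + 56169 + 4977))) = -1326475 + (-46894 + 1/(413711 + sqrt(60614))) = -1373369 + 1/(413711 + sqrt(60614))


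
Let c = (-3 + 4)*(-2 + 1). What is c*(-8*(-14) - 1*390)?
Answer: 278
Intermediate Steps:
c = -1 (c = 1*(-1) = -1)
c*(-8*(-14) - 1*390) = -(-8*(-14) - 1*390) = -(112 - 390) = -1*(-278) = 278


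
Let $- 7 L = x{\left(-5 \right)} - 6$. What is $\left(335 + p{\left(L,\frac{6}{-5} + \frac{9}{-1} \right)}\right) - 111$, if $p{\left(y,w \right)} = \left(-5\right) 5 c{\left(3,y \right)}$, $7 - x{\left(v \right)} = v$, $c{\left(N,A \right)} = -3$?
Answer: $299$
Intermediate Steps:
$x{\left(v \right)} = 7 - v$
$L = - \frac{6}{7}$ ($L = - \frac{\left(7 - -5\right) - 6}{7} = - \frac{\left(7 + 5\right) - 6}{7} = - \frac{12 - 6}{7} = \left(- \frac{1}{7}\right) 6 = - \frac{6}{7} \approx -0.85714$)
$p{\left(y,w \right)} = 75$ ($p{\left(y,w \right)} = \left(-5\right) 5 \left(-3\right) = \left(-25\right) \left(-3\right) = 75$)
$\left(335 + p{\left(L,\frac{6}{-5} + \frac{9}{-1} \right)}\right) - 111 = \left(335 + 75\right) - 111 = 410 - 111 = 299$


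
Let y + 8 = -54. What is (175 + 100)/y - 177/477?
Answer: -47383/9858 ≈ -4.8065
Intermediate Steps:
y = -62 (y = -8 - 54 = -62)
(175 + 100)/y - 177/477 = (175 + 100)/(-62) - 177/477 = 275*(-1/62) - 177*1/477 = -275/62 - 59/159 = -47383/9858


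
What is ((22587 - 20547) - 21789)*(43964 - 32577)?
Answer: -224881863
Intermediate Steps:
((22587 - 20547) - 21789)*(43964 - 32577) = (2040 - 21789)*11387 = -19749*11387 = -224881863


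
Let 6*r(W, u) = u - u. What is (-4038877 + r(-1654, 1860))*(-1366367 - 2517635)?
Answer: 15687006345754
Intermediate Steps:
r(W, u) = 0 (r(W, u) = (u - u)/6 = (1/6)*0 = 0)
(-4038877 + r(-1654, 1860))*(-1366367 - 2517635) = (-4038877 + 0)*(-1366367 - 2517635) = -4038877*(-3884002) = 15687006345754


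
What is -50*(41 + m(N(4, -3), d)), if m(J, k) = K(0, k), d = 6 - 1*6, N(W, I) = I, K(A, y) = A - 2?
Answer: -1950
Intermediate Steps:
K(A, y) = -2 + A
d = 0 (d = 6 - 6 = 0)
m(J, k) = -2 (m(J, k) = -2 + 0 = -2)
-50*(41 + m(N(4, -3), d)) = -50*(41 - 2) = -50*39 = -1950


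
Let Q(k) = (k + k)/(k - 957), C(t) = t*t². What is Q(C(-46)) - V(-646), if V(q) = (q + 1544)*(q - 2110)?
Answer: 243264360856/98293 ≈ 2.4749e+6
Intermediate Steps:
V(q) = (-2110 + q)*(1544 + q) (V(q) = (1544 + q)*(-2110 + q) = (-2110 + q)*(1544 + q))
C(t) = t³
Q(k) = 2*k/(-957 + k) (Q(k) = (2*k)/(-957 + k) = 2*k/(-957 + k))
Q(C(-46)) - V(-646) = 2*(-46)³/(-957 + (-46)³) - (-3257840 + (-646)² - 566*(-646)) = 2*(-97336)/(-957 - 97336) - (-3257840 + 417316 + 365636) = 2*(-97336)/(-98293) - 1*(-2474888) = 2*(-97336)*(-1/98293) + 2474888 = 194672/98293 + 2474888 = 243264360856/98293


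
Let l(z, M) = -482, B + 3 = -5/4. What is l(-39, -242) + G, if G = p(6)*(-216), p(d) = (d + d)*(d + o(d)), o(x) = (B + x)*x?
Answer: -43250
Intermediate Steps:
B = -17/4 (B = -3 - 5/4 = -17/4 ≈ -4.2500)
o(x) = x*(-17/4 + x) (o(x) = (-17/4 + x)*x = x*(-17/4 + x))
p(d) = 2*d*(d + d*(-17 + 4*d)/4) (p(d) = (d + d)*(d + d*(-17 + 4*d)/4) = (2*d)*(d + d*(-17 + 4*d)/4) = 2*d*(d + d*(-17 + 4*d)/4))
G = -42768 (G = ((1/2)*6**2*(-13 + 4*6))*(-216) = ((1/2)*36*(-13 + 24))*(-216) = ((1/2)*36*11)*(-216) = 198*(-216) = -42768)
l(-39, -242) + G = -482 - 42768 = -43250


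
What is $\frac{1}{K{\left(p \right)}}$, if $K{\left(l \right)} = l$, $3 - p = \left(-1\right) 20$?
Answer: $\frac{1}{23} \approx 0.043478$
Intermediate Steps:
$p = 23$ ($p = 3 - \left(-1\right) 20 = 3 - -20 = 3 + 20 = 23$)
$\frac{1}{K{\left(p \right)}} = \frac{1}{23}$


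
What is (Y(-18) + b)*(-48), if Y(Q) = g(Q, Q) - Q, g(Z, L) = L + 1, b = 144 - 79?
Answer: -3168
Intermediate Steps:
b = 65
g(Z, L) = 1 + L
Y(Q) = 1 (Y(Q) = (1 + Q) - Q = 1)
(Y(-18) + b)*(-48) = (1 + 65)*(-48) = 66*(-48) = -3168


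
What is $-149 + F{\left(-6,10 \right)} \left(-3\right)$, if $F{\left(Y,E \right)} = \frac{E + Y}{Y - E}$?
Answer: $- \frac{593}{4} \approx -148.25$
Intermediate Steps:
$F{\left(Y,E \right)} = \frac{E + Y}{Y - E}$
$-149 + F{\left(-6,10 \right)} \left(-3\right) = -149 + \frac{\left(-1\right) 10 - -6}{10 - -6} \left(-3\right) = -149 + \frac{-10 + 6}{10 + 6} \left(-3\right) = -149 + \frac{1}{16} \left(-4\right) \left(-3\right) = -149 - - \frac{3}{4} = -149 + \frac{3}{4} = - \frac{593}{4}$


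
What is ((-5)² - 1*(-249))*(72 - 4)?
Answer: 18632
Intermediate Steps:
((-5)² - 1*(-249))*(72 - 4) = (25 + 249)*68 = 274*68 = 18632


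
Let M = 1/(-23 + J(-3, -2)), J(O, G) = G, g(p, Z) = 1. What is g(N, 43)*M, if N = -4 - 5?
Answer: -1/25 ≈ -0.040000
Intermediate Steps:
N = -9
M = -1/25 (M = 1/(-23 - 2) = 1/(-25) = -1/25 ≈ -0.040000)
g(N, 43)*M = 1*(-1/25) = -1/25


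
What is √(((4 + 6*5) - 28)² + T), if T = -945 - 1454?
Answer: I*√2363 ≈ 48.611*I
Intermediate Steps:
T = -2399
√(((4 + 6*5) - 28)² + T) = √(((4 + 6*5) - 28)² - 2399) = √(((4 + 30) - 28)² - 2399) = √((34 - 28)² - 2399) = √(6² - 2399) = √(36 - 2399) = √(-2363) = I*√2363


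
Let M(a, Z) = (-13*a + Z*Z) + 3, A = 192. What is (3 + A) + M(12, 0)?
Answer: 42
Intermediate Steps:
M(a, Z) = 3 + Z² - 13*a (M(a, Z) = (-13*a + Z²) + 3 = (Z² - 13*a) + 3 = 3 + Z² - 13*a)
(3 + A) + M(12, 0) = (3 + 192) + (3 + 0² - 13*12) = 195 + (3 + 0 - 156) = 195 - 153 = 42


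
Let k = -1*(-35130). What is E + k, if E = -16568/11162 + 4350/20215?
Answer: 792644086048/22563983 ≈ 35129.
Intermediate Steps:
k = 35130
E = -28636742/22563983 (E = -16568*1/11162 + 4350*(1/20215) = -8284/5581 + 870/4043 = -28636742/22563983 ≈ -1.2691)
E + k = -28636742/22563983 + 35130 = 792644086048/22563983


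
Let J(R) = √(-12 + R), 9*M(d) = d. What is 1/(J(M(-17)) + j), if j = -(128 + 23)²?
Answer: -205209/4678970534 - 15*I*√5/4678970534 ≈ -4.3858e-5 - 7.1685e-9*I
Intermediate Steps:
M(d) = d/9
j = -22801 (j = -1*151² = -1*22801 = -22801)
1/(J(M(-17)) + j) = 1/(√(-12 + (⅑)*(-17)) - 22801) = 1/(√(-12 - 17/9) - 22801) = 1/(√(-125/9) - 22801) = 1/(5*I*√5/3 - 22801) = 1/(-22801 + 5*I*√5/3)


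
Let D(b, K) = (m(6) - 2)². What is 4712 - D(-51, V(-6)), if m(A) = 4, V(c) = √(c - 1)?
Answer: 4708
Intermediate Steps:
V(c) = √(-1 + c)
D(b, K) = 4 (D(b, K) = (4 - 2)² = 2² = 4)
4712 - D(-51, V(-6)) = 4712 - 1*4 = 4712 - 4 = 4708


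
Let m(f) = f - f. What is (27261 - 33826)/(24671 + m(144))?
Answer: -6565/24671 ≈ -0.26610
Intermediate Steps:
m(f) = 0
(27261 - 33826)/(24671 + m(144)) = (27261 - 33826)/(24671 + 0) = -6565/24671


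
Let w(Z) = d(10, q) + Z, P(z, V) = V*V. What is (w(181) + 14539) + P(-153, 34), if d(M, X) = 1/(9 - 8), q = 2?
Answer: 15877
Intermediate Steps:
P(z, V) = V**2
d(M, X) = 1 (d(M, X) = 1/1 = 1)
w(Z) = 1 + Z
(w(181) + 14539) + P(-153, 34) = ((1 + 181) + 14539) + 34**2 = (182 + 14539) + 1156 = 14721 + 1156 = 15877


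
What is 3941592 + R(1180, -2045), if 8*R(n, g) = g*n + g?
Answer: 29117591/8 ≈ 3.6397e+6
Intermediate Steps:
R(n, g) = g/8 + g*n/8 (R(n, g) = (g*n + g)/8 = (g + g*n)/8 = g/8 + g*n/8)
3941592 + R(1180, -2045) = 3941592 + (⅛)*(-2045)*(1 + 1180) = 3941592 + (⅛)*(-2045)*1181 = 3941592 - 2415145/8 = 29117591/8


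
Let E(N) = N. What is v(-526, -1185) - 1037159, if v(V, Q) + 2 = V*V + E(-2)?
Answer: -760487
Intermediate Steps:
v(V, Q) = -4 + V² (v(V, Q) = -2 + (V*V - 2) = -2 + (V² - 2) = -2 + (-2 + V²) = -4 + V²)
v(-526, -1185) - 1037159 = (-4 + (-526)²) - 1037159 = (-4 + 276676) - 1037159 = 276672 - 1037159 = -760487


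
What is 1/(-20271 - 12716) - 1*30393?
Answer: -1002573892/32987 ≈ -30393.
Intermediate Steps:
1/(-20271 - 12716) - 1*30393 = 1/(-32987) - 30393 = -1/32987 - 30393 = -1002573892/32987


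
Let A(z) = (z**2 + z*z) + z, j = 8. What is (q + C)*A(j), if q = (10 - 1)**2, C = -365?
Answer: -38624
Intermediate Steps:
A(z) = z + 2*z**2 (A(z) = (z**2 + z**2) + z = 2*z**2 + z = z + 2*z**2)
q = 81 (q = 9**2 = 81)
(q + C)*A(j) = (81 - 365)*(8*(1 + 2*8)) = -2272*(1 + 16) = -2272*17 = -284*136 = -38624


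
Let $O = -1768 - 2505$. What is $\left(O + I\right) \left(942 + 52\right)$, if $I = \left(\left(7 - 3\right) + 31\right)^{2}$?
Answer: $-3029712$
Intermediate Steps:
$O = -4273$ ($O = -1768 - 2505 = -4273$)
$I = 1225$ ($I = \left(\left(7 - 3\right) + 31\right)^{2} = \left(4 + 31\right)^{2} = 35^{2} = 1225$)
$\left(O + I\right) \left(942 + 52\right) = \left(-4273 + 1225\right) \left(942 + 52\right) = \left(-3048\right) 994 = -3029712$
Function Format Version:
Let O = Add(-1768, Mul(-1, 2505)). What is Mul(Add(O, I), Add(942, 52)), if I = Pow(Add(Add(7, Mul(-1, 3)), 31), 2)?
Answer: -3029712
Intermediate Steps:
O = -4273 (O = Add(-1768, -2505) = -4273)
I = 1225 (I = Pow(Add(Add(7, -3), 31), 2) = Pow(Add(4, 31), 2) = Pow(35, 2) = 1225)
Mul(Add(O, I), Add(942, 52)) = Mul(Add(-4273, 1225), Add(942, 52)) = Mul(-3048, 994) = -3029712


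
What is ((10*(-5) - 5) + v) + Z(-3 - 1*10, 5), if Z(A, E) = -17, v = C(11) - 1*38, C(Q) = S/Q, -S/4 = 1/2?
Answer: -1212/11 ≈ -110.18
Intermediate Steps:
S = -2 (S = -4/2 = -4*½ = -2)
C(Q) = -2/Q
v = -420/11 (v = -2/11 - 1*38 = -2*1/11 - 38 = -2/11 - 38 = -420/11 ≈ -38.182)
((10*(-5) - 5) + v) + Z(-3 - 1*10, 5) = ((10*(-5) - 5) - 420/11) - 17 = ((-50 - 5) - 420/11) - 17 = (-55 - 420/11) - 17 = -1025/11 - 17 = -1212/11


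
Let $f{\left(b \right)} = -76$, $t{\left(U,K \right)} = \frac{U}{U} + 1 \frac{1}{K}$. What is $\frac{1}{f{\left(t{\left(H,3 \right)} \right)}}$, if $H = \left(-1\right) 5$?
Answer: $- \frac{1}{76} \approx -0.013158$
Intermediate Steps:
$H = -5$
$t{\left(U,K \right)} = 1 + \frac{1}{K}$
$\frac{1}{f{\left(t{\left(H,3 \right)} \right)}} = \frac{1}{-76} = - \frac{1}{76}$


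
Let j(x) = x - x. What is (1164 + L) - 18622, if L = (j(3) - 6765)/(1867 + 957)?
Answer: -49308157/2824 ≈ -17460.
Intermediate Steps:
j(x) = 0
L = -6765/2824 (L = (0 - 6765)/(1867 + 957) = -6765/2824 ≈ -2.3955)
(1164 + L) - 18622 = (1164 - 6765/2824) - 18622 = 3280371/2824 - 18622 = -49308157/2824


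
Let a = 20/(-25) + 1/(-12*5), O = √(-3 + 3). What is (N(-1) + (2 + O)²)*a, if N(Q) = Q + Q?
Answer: -49/30 ≈ -1.6333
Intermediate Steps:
N(Q) = 2*Q
O = 0 (O = √0 = 0)
a = -49/60 (a = 20*(-1/25) - 1/12*⅕ = -⅘ - 1/60 = -49/60 ≈ -0.81667)
(N(-1) + (2 + O)²)*a = (2*(-1) + (2 + 0)²)*(-49/60) = (-2 + 2²)*(-49/60) = (-2 + 4)*(-49/60) = 2*(-49/60) = -49/30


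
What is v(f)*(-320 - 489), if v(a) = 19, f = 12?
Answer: -15371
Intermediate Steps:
v(f)*(-320 - 489) = 19*(-320 - 489) = 19*(-809) = -15371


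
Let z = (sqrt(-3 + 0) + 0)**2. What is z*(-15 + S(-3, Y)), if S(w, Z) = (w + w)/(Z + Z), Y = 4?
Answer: 189/4 ≈ 47.250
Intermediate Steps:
z = -3 (z = (sqrt(-3) + 0)**2 = (I*sqrt(3) + 0)**2 = (I*sqrt(3))**2 = -3)
S(w, Z) = w/Z (S(w, Z) = (2*w)/((2*Z)) = (2*w)*(1/(2*Z)) = w/Z)
z*(-15 + S(-3, Y)) = -3*(-15 - 3/4) = -3*(-63/4) = 189/4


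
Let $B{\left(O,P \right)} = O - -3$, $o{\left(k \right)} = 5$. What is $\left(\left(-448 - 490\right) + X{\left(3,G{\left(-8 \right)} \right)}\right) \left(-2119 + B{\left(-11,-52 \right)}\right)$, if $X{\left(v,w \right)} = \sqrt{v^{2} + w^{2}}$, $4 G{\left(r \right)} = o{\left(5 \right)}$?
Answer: $\frac{7952853}{4} \approx 1.9882 \cdot 10^{6}$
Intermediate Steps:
$G{\left(r \right)} = \frac{5}{4}$ ($G{\left(r \right)} = \frac{1}{4} \cdot 5 = \frac{5}{4}$)
$B{\left(O,P \right)} = 3 + O$ ($B{\left(O,P \right)} = O + 3 = 3 + O$)
$\left(\left(-448 - 490\right) + X{\left(3,G{\left(-8 \right)} \right)}\right) \left(-2119 + B{\left(-11,-52 \right)}\right) = \left(\left(-448 - 490\right) + \sqrt{3^{2} + \left(\frac{5}{4}\right)^{2}}\right) \left(-2119 + \left(3 - 11\right)\right) = \left(-938 + \sqrt{9 + \frac{25}{16}}\right) \left(-2119 - 8\right) = \left(-938 + \sqrt{\frac{169}{16}}\right) \left(-2127\right) = \left(-938 + \frac{13}{4}\right) \left(-2127\right) = \left(- \frac{3739}{4}\right) \left(-2127\right) = \frac{7952853}{4}$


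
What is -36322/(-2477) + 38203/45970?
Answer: 1764351171/113867690 ≈ 15.495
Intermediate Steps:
-36322/(-2477) + 38203/45970 = -36322*(-1/2477) + 38203*(1/45970) = 36322/2477 + 38203/45970 = 1764351171/113867690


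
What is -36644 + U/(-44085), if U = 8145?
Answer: -107697259/2939 ≈ -36644.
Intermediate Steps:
-36644 + U/(-44085) = -36644 + 8145/(-44085) = -36644 + 8145*(-1/44085) = -36644 - 543/2939 = -107697259/2939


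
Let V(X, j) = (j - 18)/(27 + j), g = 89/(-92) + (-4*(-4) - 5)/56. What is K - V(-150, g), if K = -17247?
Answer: -194210408/11261 ≈ -17246.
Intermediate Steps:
g = -993/1288 (g = 89*(-1/92) + (16 - 5)*(1/56) = -89/92 + 11*(1/56) = -89/92 + 11/56 = -993/1288 ≈ -0.77096)
V(X, j) = (-18 + j)/(27 + j)
K - V(-150, g) = -17247 - (-18 - 993/1288)/(27 - 993/1288) = -17247 - (-24177)/(33783/1288*1288) = -17247 - 1288*(-24177)/(33783*1288) = -17247 - 1*(-8059/11261) = -17247 + 8059/11261 = -194210408/11261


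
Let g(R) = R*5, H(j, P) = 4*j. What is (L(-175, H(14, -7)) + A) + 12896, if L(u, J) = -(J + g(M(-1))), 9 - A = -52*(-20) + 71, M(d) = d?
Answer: 11743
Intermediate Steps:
A = -1102 (A = 9 - (-52*(-20) + 71) = 9 - (1040 + 71) = 9 - 1*1111 = 9 - 1111 = -1102)
g(R) = 5*R
L(u, J) = 5 - J (L(u, J) = -(J + 5*(-1)) = -(J - 5) = -(-5 + J) = 5 - J)
(L(-175, H(14, -7)) + A) + 12896 = ((5 - 4*14) - 1102) + 12896 = ((5 - 1*56) - 1102) + 12896 = ((5 - 56) - 1102) + 12896 = (-51 - 1102) + 12896 = -1153 + 12896 = 11743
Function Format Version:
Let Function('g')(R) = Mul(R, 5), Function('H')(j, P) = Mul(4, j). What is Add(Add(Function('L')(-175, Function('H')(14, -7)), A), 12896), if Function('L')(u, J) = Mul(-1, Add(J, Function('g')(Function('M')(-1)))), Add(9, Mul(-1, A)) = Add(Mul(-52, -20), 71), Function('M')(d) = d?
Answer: 11743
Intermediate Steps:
A = -1102 (A = Add(9, Mul(-1, Add(Mul(-52, -20), 71))) = Add(9, Mul(-1, Add(1040, 71))) = Add(9, Mul(-1, 1111)) = Add(9, -1111) = -1102)
Function('g')(R) = Mul(5, R)
Function('L')(u, J) = Add(5, Mul(-1, J)) (Function('L')(u, J) = Mul(-1, Add(J, Mul(5, -1))) = Mul(-1, Add(J, -5)) = Mul(-1, Add(-5, J)) = Add(5, Mul(-1, J)))
Add(Add(Function('L')(-175, Function('H')(14, -7)), A), 12896) = Add(Add(Add(5, Mul(-1, Mul(4, 14))), -1102), 12896) = Add(Add(Add(5, Mul(-1, 56)), -1102), 12896) = Add(Add(Add(5, -56), -1102), 12896) = Add(Add(-51, -1102), 12896) = Add(-1153, 12896) = 11743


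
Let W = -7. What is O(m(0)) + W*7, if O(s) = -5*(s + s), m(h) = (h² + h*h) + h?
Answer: -49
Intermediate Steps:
m(h) = h + 2*h² (m(h) = (h² + h²) + h = 2*h² + h = h + 2*h²)
O(s) = -10*s
O(m(0)) + W*7 = -0*(1 + 2*0) - 7*7 = -0*(1 + 0) - 49 = -0 - 49 = -10*0 - 49 = 0 - 49 = -49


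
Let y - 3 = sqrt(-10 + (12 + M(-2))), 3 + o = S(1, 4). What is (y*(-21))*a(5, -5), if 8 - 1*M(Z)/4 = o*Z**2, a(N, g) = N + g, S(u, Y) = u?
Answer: 0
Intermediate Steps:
o = -2 (o = -3 + 1 = -2)
M(Z) = 32 + 8*Z**2 (M(Z) = 32 - (-8)*Z**2 = 32 + 8*Z**2)
y = 3 + sqrt(66) (y = 3 + sqrt(-10 + (12 + (32 + 8*(-2)**2))) = 3 + sqrt(-10 + (12 + (32 + 8*4))) = 3 + sqrt(-10 + (12 + (32 + 32))) = 3 + sqrt(-10 + (12 + 64)) = 3 + sqrt(-10 + 76) = 3 + sqrt(66) ≈ 11.124)
(y*(-21))*a(5, -5) = ((3 + sqrt(66))*(-21))*(5 - 5) = (-63 - 21*sqrt(66))*0 = 0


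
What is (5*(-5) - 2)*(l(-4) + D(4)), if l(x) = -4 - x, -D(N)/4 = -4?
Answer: -432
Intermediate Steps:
D(N) = 16 (D(N) = -4*(-4) = 16)
(5*(-5) - 2)*(l(-4) + D(4)) = (5*(-5) - 2)*((-4 - 1*(-4)) + 16) = (-25 - 2)*((-4 + 4) + 16) = -27*(0 + 16) = -27*16 = -432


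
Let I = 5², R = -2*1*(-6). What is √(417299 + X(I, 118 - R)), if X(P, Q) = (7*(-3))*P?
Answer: √416774 ≈ 645.58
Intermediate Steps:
R = 12 (R = -2*(-6) = 12)
I = 25
X(P, Q) = -21*P
√(417299 + X(I, 118 - R)) = √(417299 - 21*25) = √(417299 - 525) = √416774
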